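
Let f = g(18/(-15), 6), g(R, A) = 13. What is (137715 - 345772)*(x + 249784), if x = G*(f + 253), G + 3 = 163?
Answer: -60824215608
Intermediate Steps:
f = 13
G = 160 (G = -3 + 163 = 160)
x = 42560 (x = 160*(13 + 253) = 160*266 = 42560)
(137715 - 345772)*(x + 249784) = (137715 - 345772)*(42560 + 249784) = -208057*292344 = -60824215608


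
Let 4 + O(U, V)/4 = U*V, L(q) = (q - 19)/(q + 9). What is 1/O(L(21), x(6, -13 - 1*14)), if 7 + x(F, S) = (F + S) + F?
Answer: -15/328 ≈ -0.045732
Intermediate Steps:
x(F, S) = -7 + S + 2*F (x(F, S) = -7 + ((F + S) + F) = -7 + (S + 2*F) = -7 + S + 2*F)
L(q) = (-19 + q)/(9 + q)
O(U, V) = -16 + 4*U*V (O(U, V) = -16 + 4*(U*V) = -16 + 4*U*V)
1/O(L(21), x(6, -13 - 1*14)) = 1/(-16 + 4*((-19 + 21)/(9 + 21))*(-7 + (-13 - 1*14) + 2*6)) = 1/(-16 + 4*(2/30)*(-7 + (-13 - 14) + 12)) = 1/(-16 + 4*((1/30)*2)*(-7 - 27 + 12)) = 1/(-16 + 4*(1/15)*(-22)) = 1/(-16 - 88/15) = 1/(-328/15) = -15/328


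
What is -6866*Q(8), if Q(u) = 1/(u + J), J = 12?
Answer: -3433/10 ≈ -343.30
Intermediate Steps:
Q(u) = 1/(12 + u) (Q(u) = 1/(u + 12) = 1/(12 + u))
-6866*Q(8) = -6866/(12 + 8) = -6866/20 = -6866*1/20 = -3433/10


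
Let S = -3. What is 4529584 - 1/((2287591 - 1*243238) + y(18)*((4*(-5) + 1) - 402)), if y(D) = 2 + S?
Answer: 9261975594015/2044774 ≈ 4.5296e+6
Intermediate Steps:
y(D) = -1 (y(D) = 2 - 3 = -1)
4529584 - 1/((2287591 - 1*243238) + y(18)*((4*(-5) + 1) - 402)) = 4529584 - 1/((2287591 - 1*243238) - ((4*(-5) + 1) - 402)) = 4529584 - 1/((2287591 - 243238) - ((-20 + 1) - 402)) = 4529584 - 1/(2044353 - (-19 - 402)) = 4529584 - 1/(2044353 - 1*(-421)) = 4529584 - 1/(2044353 + 421) = 4529584 - 1/2044774 = 9261975594015/2044774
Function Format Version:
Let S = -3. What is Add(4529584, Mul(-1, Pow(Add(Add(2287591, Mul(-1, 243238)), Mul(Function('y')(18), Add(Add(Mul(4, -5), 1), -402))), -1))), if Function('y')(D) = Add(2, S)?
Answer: Rational(9261975594015, 2044774) ≈ 4.5296e+6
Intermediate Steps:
Function('y')(D) = -1 (Function('y')(D) = Add(2, -3) = -1)
Add(4529584, Mul(-1, Pow(Add(Add(2287591, Mul(-1, 243238)), Mul(Function('y')(18), Add(Add(Mul(4, -5), 1), -402))), -1))) = Add(4529584, Mul(-1, Pow(Add(Add(2287591, Mul(-1, 243238)), Mul(-1, Add(Add(Mul(4, -5), 1), -402))), -1))) = Add(4529584, Mul(-1, Pow(Add(Add(2287591, -243238), Mul(-1, Add(Add(-20, 1), -402))), -1))) = Add(4529584, Mul(-1, Pow(Add(2044353, Mul(-1, Add(-19, -402))), -1))) = Add(4529584, Mul(-1, Pow(Add(2044353, Mul(-1, -421)), -1))) = Add(4529584, Mul(-1, Pow(Add(2044353, 421), -1))) = Add(4529584, Mul(-1, Pow(2044774, -1))) = Add(4529584, Mul(-1, Rational(1, 2044774))) = Add(4529584, Rational(-1, 2044774)) = Rational(9261975594015, 2044774)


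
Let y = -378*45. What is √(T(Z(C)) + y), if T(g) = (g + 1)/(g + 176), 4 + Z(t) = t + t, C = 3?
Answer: I*√538944306/178 ≈ 130.42*I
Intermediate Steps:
y = -17010
Z(t) = -4 + 2*t (Z(t) = -4 + (t + t) = -4 + 2*t)
T(g) = (1 + g)/(176 + g)
√(T(Z(C)) + y) = √((1 + (-4 + 2*3))/(176 + (-4 + 2*3)) - 17010) = √((1 + (-4 + 6))/(176 + (-4 + 6)) - 17010) = √((1 + 2)/(176 + 2) - 17010) = √(3/178 - 17010) = √(-3027777/178) = I*√538944306/178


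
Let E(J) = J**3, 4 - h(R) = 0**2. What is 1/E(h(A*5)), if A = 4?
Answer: 1/64 ≈ 0.015625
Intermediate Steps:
h(R) = 4 (h(R) = 4 - 1*0**2 = 4 - 1*0 = 4 + 0 = 4)
1/E(h(A*5)) = 1/(4**3) = 1/64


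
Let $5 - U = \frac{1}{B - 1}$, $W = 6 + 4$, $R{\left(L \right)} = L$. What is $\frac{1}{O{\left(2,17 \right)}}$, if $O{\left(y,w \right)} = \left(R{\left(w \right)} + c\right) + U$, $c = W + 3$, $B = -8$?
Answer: $\frac{9}{316} \approx 0.028481$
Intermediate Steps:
$W = 10$
$U = \frac{46}{9}$ ($U = 5 - \frac{1}{-8 - 1} = 5 - \frac{1}{-9} = 5 - - \frac{1}{9} = 5 + \frac{1}{9} = \frac{46}{9} \approx 5.1111$)
$c = 13$ ($c = 10 + 3 = 13$)
$O{\left(y,w \right)} = \frac{163}{9} + w$ ($O{\left(y,w \right)} = \left(w + 13\right) + \frac{46}{9} = \left(13 + w\right) + \frac{46}{9} = \frac{163}{9} + w$)
$\frac{1}{O{\left(2,17 \right)}} = \frac{1}{\frac{163}{9} + 17} = \frac{1}{\frac{316}{9}} = \frac{9}{316}$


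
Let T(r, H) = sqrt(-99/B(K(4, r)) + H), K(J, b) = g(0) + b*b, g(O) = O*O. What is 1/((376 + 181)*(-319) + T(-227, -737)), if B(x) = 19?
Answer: -306907/54532157763 - I*sqrt(267938)/599853735393 ≈ -5.628e-6 - 8.6292e-10*I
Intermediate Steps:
g(O) = O**2
K(J, b) = b**2 (K(J, b) = 0**2 + b*b = 0 + b**2 = b**2)
T(r, H) = sqrt(-99/19 + H)
1/((376 + 181)*(-319) + T(-227, -737)) = 1/((376 + 181)*(-319) + sqrt(-1881 + 361*(-737))/19) = 1/(557*(-319) + sqrt(-1881 - 266057)/19) = 1/(-177683 + sqrt(-267938)/19) = 1/(-177683 + (I*sqrt(267938))/19) = 1/(-177683 + I*sqrt(267938)/19)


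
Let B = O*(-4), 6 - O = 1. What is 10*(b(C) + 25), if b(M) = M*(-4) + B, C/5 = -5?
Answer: 1050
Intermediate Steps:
O = 5 (O = 6 - 1*1 = 6 - 1 = 5)
B = -20 (B = 5*(-4) = -20)
C = -25 (C = 5*(-5) = -25)
b(M) = -20 - 4*M (b(M) = M*(-4) - 20 = -4*M - 20 = -20 - 4*M)
10*(b(C) + 25) = 10*((-20 - 4*(-25)) + 25) = 10*((-20 + 100) + 25) = 10*(80 + 25) = 10*105 = 1050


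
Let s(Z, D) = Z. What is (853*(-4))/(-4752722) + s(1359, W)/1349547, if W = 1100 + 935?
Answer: 1843933927/1069003619489 ≈ 0.0017249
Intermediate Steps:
W = 2035
(853*(-4))/(-4752722) + s(1359, W)/1349547 = (853*(-4))/(-4752722) + 1359/1349547 = -3412*(-1/4752722) + 1359*(1/1349547) = 1706/2376361 + 453/449849 = 1843933927/1069003619489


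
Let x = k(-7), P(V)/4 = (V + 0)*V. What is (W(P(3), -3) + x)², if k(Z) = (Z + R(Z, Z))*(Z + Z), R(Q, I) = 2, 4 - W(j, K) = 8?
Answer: 4356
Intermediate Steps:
P(V) = 4*V² (P(V) = 4*((V + 0)*V) = 4*(V*V) = 4*V²)
W(j, K) = -4 (W(j, K) = 4 - 1*8 = 4 - 8 = -4)
k(Z) = 2*Z*(2 + Z) (k(Z) = (Z + 2)*(Z + Z) = (2 + Z)*(2*Z) = 2*Z*(2 + Z))
x = 70 (x = 2*(-7)*(2 - 7) = 2*(-7)*(-5) = 70)
(W(P(3), -3) + x)² = (-4 + 70)² = 66² = 4356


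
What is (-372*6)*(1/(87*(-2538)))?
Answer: 124/12267 ≈ 0.010108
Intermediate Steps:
(-372*6)*(1/(87*(-2538))) = -744*(-1)/(29*2538) = -2232*(-1/220806) = 124/12267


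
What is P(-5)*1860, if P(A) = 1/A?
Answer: -372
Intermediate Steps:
P(-5)*1860 = 1860/(-5) = -⅕*1860 = -372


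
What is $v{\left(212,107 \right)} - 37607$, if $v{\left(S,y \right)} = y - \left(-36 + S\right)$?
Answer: $-37676$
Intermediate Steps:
$v{\left(S,y \right)} = 36 + y - S$ ($v{\left(S,y \right)} = y - \left(-36 + S\right) = 36 + y - S$)
$v{\left(212,107 \right)} - 37607 = \left(36 + 107 - 212\right) - 37607 = -69 - 37607 = -37676$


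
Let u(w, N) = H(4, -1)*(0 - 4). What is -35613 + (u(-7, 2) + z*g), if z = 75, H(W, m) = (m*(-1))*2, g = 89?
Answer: -28946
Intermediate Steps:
H(W, m) = -2*m (H(W, m) = -m*2 = -2*m)
u(w, N) = -8 (u(w, N) = (-2*(-1))*(0 - 4) = 2*(-4) = -8)
-35613 + (u(-7, 2) + z*g) = -35613 + (-8 + 75*89) = -35613 + (-8 + 6675) = -35613 + 6667 = -28946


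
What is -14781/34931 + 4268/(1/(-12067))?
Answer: -138385756909/2687 ≈ -5.1502e+7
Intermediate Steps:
-14781/34931 + 4268/(1/(-12067)) = -14781*1/34931 + 4268/(-1/12067) = -1137/2687 + 4268*(-12067) = -1137/2687 - 51501956 = -138385756909/2687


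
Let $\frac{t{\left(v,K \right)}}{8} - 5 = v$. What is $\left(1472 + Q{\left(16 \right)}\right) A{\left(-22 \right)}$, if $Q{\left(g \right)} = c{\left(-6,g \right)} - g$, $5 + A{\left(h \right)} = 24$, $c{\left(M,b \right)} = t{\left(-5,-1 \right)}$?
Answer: $27664$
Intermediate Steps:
$t{\left(v,K \right)} = 40 + 8 v$
$c{\left(M,b \right)} = 0$ ($c{\left(M,b \right)} = 40 + 8 \left(-5\right) = 40 - 40 = 0$)
$A{\left(h \right)} = 19$ ($A{\left(h \right)} = -5 + 24 = 19$)
$Q{\left(g \right)} = - g$ ($Q{\left(g \right)} = 0 - g = - g$)
$\left(1472 + Q{\left(16 \right)}\right) A{\left(-22 \right)} = \left(1472 - 16\right) 19 = 1456 \cdot 19 = 27664$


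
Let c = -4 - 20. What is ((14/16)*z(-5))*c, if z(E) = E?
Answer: 105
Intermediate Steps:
c = -24
((14/16)*z(-5))*c = ((14/16)*(-5))*(-24) = ((14*(1/16))*(-5))*(-24) = ((7/8)*(-5))*(-24) = -35/8*(-24) = 105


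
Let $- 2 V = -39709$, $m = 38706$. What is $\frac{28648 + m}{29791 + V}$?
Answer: $\frac{134708}{99291} \approx 1.3567$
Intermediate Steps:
$V = \frac{39709}{2}$ ($V = \left(- \frac{1}{2}\right) \left(-39709\right) = \frac{39709}{2} \approx 19855.0$)
$\frac{28648 + m}{29791 + V} = \frac{28648 + 38706}{29791 + \frac{39709}{2}} = \frac{67354}{\frac{99291}{2}} = 67354 \cdot \frac{2}{99291} = \frac{134708}{99291}$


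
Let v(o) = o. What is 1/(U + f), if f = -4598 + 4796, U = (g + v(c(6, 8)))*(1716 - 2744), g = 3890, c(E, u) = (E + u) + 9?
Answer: -1/4022366 ≈ -2.4861e-7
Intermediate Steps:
c(E, u) = 9 + E + u
U = -4022564 (U = (3890 + (9 + 6 + 8))*(1716 - 2744) = (3890 + 23)*(-1028) = 3913*(-1028) = -4022564)
f = 198
1/(U + f) = 1/(-4022564 + 198) = 1/(-4022366) = -1/4022366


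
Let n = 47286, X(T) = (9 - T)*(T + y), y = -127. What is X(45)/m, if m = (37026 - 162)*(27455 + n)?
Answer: 41/38267392 ≈ 1.0714e-6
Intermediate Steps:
X(T) = (-127 + T)*(9 - T) (X(T) = (9 - T)*(T - 127) = (9 - T)*(-127 + T) = (-127 + T)*(9 - T))
m = 2755252224 (m = (37026 - 162)*(27455 + 47286) = 36864*74741 = 2755252224)
X(45)/m = (-1143 - 1*45**2 + 136*45)/2755252224 = (-1143 - 1*2025 + 6120)*(1/2755252224) = (-1143 - 2025 + 6120)*(1/2755252224) = 2952*(1/2755252224) = 41/38267392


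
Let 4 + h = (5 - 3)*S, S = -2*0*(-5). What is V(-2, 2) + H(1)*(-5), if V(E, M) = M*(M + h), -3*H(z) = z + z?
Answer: -⅔ ≈ -0.66667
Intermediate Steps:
S = 0 (S = 0*(-5) = 0)
h = -4 (h = -4 + (5 - 3)*0 = -4 + 2*0 = -4 + 0 = -4)
H(z) = -2*z/3 (H(z) = -(z + z)/3 = -2*z/3)
V(E, M) = M*(-4 + M) (V(E, M) = M*(M - 4) = M*(-4 + M))
V(-2, 2) + H(1)*(-5) = 2*(-4 + 2) - ⅔*1*(-5) = 2*(-2) - ⅔*(-5) = -4 + 10/3 = -⅔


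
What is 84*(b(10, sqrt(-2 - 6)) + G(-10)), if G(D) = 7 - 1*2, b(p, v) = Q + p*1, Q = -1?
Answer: 1176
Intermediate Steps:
b(p, v) = -1 + p (b(p, v) = -1 + p*1 = -1 + p)
G(D) = 5 (G(D) = 7 - 2 = 5)
84*(b(10, sqrt(-2 - 6)) + G(-10)) = 84*((-1 + 10) + 5) = 84*(9 + 5) = 84*14 = 1176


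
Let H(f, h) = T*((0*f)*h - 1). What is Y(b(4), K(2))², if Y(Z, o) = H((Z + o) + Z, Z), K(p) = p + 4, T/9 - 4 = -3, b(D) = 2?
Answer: 81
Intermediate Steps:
T = 9 (T = 36 + 9*(-3) = 36 - 27 = 9)
K(p) = 4 + p
H(f, h) = -9 (H(f, h) = 9*((0*f)*h - 1) = 9*(0*h - 1) = 9*(0 - 1) = 9*(-1) = -9)
Y(Z, o) = -9
Y(b(4), K(2))² = (-9)² = 81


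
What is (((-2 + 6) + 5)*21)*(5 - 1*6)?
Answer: -189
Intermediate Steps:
(((-2 + 6) + 5)*21)*(5 - 1*6) = ((4 + 5)*21)*(5 - 6) = (9*21)*(-1) = 189*(-1) = -189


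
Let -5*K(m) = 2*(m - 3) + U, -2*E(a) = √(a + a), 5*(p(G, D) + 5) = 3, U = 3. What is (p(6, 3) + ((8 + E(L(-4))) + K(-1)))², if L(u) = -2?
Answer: 504/25 - 46*I/5 ≈ 20.16 - 9.2*I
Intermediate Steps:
p(G, D) = -22/5 (p(G, D) = -5 + (⅕)*3 = -5 + ⅗ = -22/5)
E(a) = -√2*√a/2 (E(a) = -√(a + a)/2 = -√2*√a/2)
K(m) = ⅗ - 2*m/5 (K(m) = -(2*(m - 3) + 3)/5 = -(2*(-3 + m) + 3)/5 = -((-6 + 2*m) + 3)/5 = -(-3 + 2*m)/5 = ⅗ - 2*m/5)
(p(6, 3) + ((8 + E(L(-4))) + K(-1)))² = (-22/5 + ((8 - √2*√(-2)/2) + (⅗ - ⅖*(-1))))² = (-22/5 + ((8 - √2*I*√2/2) + (⅗ + ⅖)))² = (-22/5 + ((8 - I) + 1))² = (-22/5 + (9 - I))² = (23/5 - I)²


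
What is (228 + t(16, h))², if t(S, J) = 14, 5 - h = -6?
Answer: 58564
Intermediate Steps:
h = 11 (h = 5 - 1*(-6) = 5 + 6 = 11)
(228 + t(16, h))² = (228 + 14)² = 242² = 58564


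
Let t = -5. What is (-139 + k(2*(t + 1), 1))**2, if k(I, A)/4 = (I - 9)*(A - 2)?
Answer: 5041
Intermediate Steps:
k(I, A) = 4*(-9 + I)*(-2 + A) (k(I, A) = 4*((I - 9)*(A - 2)) = 4*((-9 + I)*(-2 + A)) = 4*(-9 + I)*(-2 + A))
(-139 + k(2*(t + 1), 1))**2 = (-139 + (72 - 36*1 - 16*(-5 + 1) + 4*1*(2*(-5 + 1))))**2 = (-139 + (72 - 36 - 16*(-4) + 4*1*(2*(-4))))**2 = (-139 + (72 - 36 - 8*(-8) + 4*1*(-8)))**2 = (-139 + (72 - 36 + 64 - 32))**2 = (-139 + 68)**2 = (-71)**2 = 5041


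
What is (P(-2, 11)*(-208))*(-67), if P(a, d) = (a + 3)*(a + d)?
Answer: 125424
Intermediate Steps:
P(a, d) = (3 + a)*(a + d)
(P(-2, 11)*(-208))*(-67) = (((-2)² + 3*(-2) + 3*11 - 2*11)*(-208))*(-67) = ((4 - 6 + 33 - 22)*(-208))*(-67) = (9*(-208))*(-67) = -1872*(-67) = 125424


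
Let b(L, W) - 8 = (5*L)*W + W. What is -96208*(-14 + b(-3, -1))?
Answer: -769664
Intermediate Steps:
b(L, W) = 8 + W + 5*L*W (b(L, W) = 8 + ((5*L)*W + W) = 8 + (5*L*W + W) = 8 + (W + 5*L*W) = 8 + W + 5*L*W)
-96208*(-14 + b(-3, -1)) = -96208*(-14 + (8 - 1 + 5*(-3)*(-1))) = -96208*(-14 + (8 - 1 + 15)) = -96208*(-14 + 22) = -96208*8 = -769664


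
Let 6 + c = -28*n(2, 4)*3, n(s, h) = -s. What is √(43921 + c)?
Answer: √44083 ≈ 209.96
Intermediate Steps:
c = 162 (c = -6 - (-28)*2*3 = -6 - 28*(-2)*3 = -6 + 56*3 = -6 + 168 = 162)
√(43921 + c) = √(43921 + 162) = √44083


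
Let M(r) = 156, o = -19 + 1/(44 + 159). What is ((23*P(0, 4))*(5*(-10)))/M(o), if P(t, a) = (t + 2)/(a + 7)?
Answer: -575/429 ≈ -1.3403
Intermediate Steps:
o = -3856/203 (o = -19 + 1/203 = -3856/203 ≈ -18.995)
P(t, a) = (2 + t)/(7 + a)
((23*P(0, 4))*(5*(-10)))/M(o) = ((23*((2 + 0)/(7 + 4)))*(5*(-10)))/156 = ((23*(2/11))*(-50))*(1/156) = ((46/11)*(-50))*(1/156) = -2300/11*1/156 = -575/429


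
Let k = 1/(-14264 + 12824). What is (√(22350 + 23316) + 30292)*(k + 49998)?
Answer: 545234182187/360 + 71997119*√5074/480 ≈ 1.5252e+9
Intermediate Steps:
k = -1/1440 (k = 1/(-1440) = -1/1440 ≈ -0.00069444)
(√(22350 + 23316) + 30292)*(k + 49998) = (√(22350 + 23316) + 30292)*(-1/1440 + 49998) = (√45666 + 30292)*(71997119/1440) = (3*√5074 + 30292)*(71997119/1440) = (30292 + 3*√5074)*(71997119/1440) = 545234182187/360 + 71997119*√5074/480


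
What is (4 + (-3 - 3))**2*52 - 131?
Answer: 77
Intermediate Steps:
(4 + (-3 - 3))**2*52 - 131 = (4 - 6)**2*52 - 131 = (-2)**2*52 - 131 = 4*52 - 131 = 208 - 131 = 77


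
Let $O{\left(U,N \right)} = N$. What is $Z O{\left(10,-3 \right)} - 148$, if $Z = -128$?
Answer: $236$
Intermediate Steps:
$Z O{\left(10,-3 \right)} - 148 = \left(-128\right) \left(-3\right) - 148 = 384 - 148 = 236$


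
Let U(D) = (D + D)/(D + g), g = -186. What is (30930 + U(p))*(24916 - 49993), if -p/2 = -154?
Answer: -47321251926/61 ≈ -7.7576e+8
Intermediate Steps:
p = 308 (p = -2*(-154) = 308)
U(D) = 2*D/(-186 + D) (U(D) = (D + D)/(D - 186) = (2*D)/(-186 + D) = 2*D/(-186 + D))
(30930 + U(p))*(24916 - 49993) = (30930 + 2*308/(-186 + 308))*(24916 - 49993) = (30930 + 2*308/122)*(-25077) = (30930 + 2*308*(1/122))*(-25077) = (30930 + 308/61)*(-25077) = (1887038/61)*(-25077) = -47321251926/61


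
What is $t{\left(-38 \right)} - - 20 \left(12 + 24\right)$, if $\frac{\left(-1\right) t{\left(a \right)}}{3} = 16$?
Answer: $672$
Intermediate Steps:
$t{\left(a \right)} = -48$ ($t{\left(a \right)} = \left(-3\right) 16 = -48$)
$t{\left(-38 \right)} - - 20 \left(12 + 24\right) = -48 - - 20 \left(12 + 24\right) = -48 - \left(-20\right) 36 = -48 - -720 = -48 + 720 = 672$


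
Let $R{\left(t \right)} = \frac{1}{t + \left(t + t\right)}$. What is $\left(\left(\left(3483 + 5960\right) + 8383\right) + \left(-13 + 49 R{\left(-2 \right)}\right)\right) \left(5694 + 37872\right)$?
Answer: $775685369$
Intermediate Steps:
$R{\left(t \right)} = \frac{1}{3 t}$ ($R{\left(t \right)} = \frac{1}{t + 2 t} = \frac{1}{3 t}$)
$\left(\left(\left(3483 + 5960\right) + 8383\right) + \left(-13 + 49 R{\left(-2 \right)}\right)\right) \left(5694 + 37872\right) = \left(\left(\left(3483 + 5960\right) + 8383\right) - \left(13 - 49 \frac{1}{3 \left(-2\right)}\right)\right) \left(5694 + 37872\right) = \left(\left(9443 + 8383\right) - \left(13 - 49 \cdot \frac{1}{3} \left(- \frac{1}{2}\right)\right)\right) 43566 = \left(17826 + \left(-13 + 49 \left(- \frac{1}{6}\right)\right)\right) 43566 = \left(17826 - \frac{127}{6}\right) 43566 = \frac{106829}{6} \cdot 43566 = 775685369$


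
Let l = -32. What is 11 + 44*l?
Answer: -1397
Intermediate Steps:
11 + 44*l = 11 + 44*(-32) = 11 - 1408 = -1397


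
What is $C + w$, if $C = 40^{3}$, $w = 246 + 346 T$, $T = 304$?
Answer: $169430$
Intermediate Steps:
$w = 105430$ ($w = 246 + 346 \cdot 304 = 246 + 105184 = 105430$)
$C = 64000$
$C + w = 64000 + 105430 = 169430$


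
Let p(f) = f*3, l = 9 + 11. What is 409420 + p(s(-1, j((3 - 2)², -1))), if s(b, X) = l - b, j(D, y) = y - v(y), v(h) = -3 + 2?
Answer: 409483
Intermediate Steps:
l = 20
v(h) = -1
j(D, y) = 1 + y (j(D, y) = y - 1*(-1) = y + 1 = 1 + y)
s(b, X) = 20 - b
p(f) = 3*f
409420 + p(s(-1, j((3 - 2)², -1))) = 409420 + 3*(20 - 1*(-1)) = 409420 + 3*(20 + 1) = 409420 + 3*21 = 409420 + 63 = 409483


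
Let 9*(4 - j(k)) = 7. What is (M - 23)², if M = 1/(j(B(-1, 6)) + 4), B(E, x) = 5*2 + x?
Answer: 2208196/4225 ≈ 522.65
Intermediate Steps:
B(E, x) = 10 + x
j(k) = 29/9 (j(k) = 4 - ⅑*7 = 4 - 7/9 = 29/9)
M = 9/65 (M = 1/(29/9 + 4) = 1/(65/9) = 9/65 ≈ 0.13846)
(M - 23)² = (9/65 - 23)² = (-1486/65)² = 2208196/4225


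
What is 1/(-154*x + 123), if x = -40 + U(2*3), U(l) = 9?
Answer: 1/4897 ≈ 0.00020421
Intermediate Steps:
x = -31 (x = -40 + 9 = -31)
1/(-154*x + 123) = 1/(-154*(-31) + 123) = 1/(4774 + 123) = 1/4897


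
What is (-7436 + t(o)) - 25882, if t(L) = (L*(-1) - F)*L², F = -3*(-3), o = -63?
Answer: 181008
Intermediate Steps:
F = 9
t(L) = L²*(-9 - L) (t(L) = (L*(-1) - 1*9)*L² = (-L - 9)*L² = (-9 - L)*L² = L²*(-9 - L))
(-7436 + t(o)) - 25882 = (-7436 + (-63)²*(-9 - 1*(-63))) - 25882 = (-7436 + 3969*(-9 + 63)) - 25882 = (-7436 + 3969*54) - 25882 = (-7436 + 214326) - 25882 = 206890 - 25882 = 181008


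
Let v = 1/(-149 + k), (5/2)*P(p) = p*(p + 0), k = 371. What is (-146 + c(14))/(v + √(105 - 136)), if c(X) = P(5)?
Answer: 30192*I/(-I + 222*√31) ≈ -0.019762 + 24.426*I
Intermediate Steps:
P(p) = 2*p²/5 (P(p) = 2*(p*(p + 0))/5 = 2*(p*p)/5 = 2*p²/5)
c(X) = 10 (c(X) = (⅖)*5² = (⅖)*25 = 10)
v = 1/222 (v = 1/(-149 + 371) = 1/222 ≈ 0.0045045)
(-146 + c(14))/(v + √(105 - 136)) = (-146 + 10)/(1/222 + √(105 - 136)) = -136/(1/222 + √(-31)) = -136/(1/222 + I*√31)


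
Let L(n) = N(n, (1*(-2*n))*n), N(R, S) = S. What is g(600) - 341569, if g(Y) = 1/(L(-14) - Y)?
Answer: -338836449/992 ≈ -3.4157e+5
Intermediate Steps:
L(n) = -2*n² (L(n) = (1*(-2*n))*n = (-2*n)*n = -2*n²)
g(Y) = 1/(-392 - Y) (g(Y) = 1/(-2*(-14)² - Y) = 1/(-2*196 - Y) = 1/(-392 - Y))
g(600) - 341569 = -1/(392 + 600) - 341569 = -1/992 - 341569 = -338836449/992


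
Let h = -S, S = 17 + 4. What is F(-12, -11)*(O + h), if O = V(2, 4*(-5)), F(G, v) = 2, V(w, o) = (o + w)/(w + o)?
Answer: -40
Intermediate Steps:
S = 21
V(w, o) = 1 (V(w, o) = (o + w)/(o + w) = 1)
h = -21 (h = -1*21 = -21)
O = 1
F(-12, -11)*(O + h) = 2*(1 - 21) = 2*(-20) = -40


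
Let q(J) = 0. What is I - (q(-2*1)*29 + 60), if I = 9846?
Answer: 9786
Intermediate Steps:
I - (q(-2*1)*29 + 60) = 9846 - (0*29 + 60) = 9846 - (0 + 60) = 9846 - 1*60 = 9846 - 60 = 9786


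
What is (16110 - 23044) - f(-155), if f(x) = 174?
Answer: -7108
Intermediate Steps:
(16110 - 23044) - f(-155) = (16110 - 23044) - 1*174 = -6934 - 174 = -7108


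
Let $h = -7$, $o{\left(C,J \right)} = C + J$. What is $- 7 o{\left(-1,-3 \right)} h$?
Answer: $-196$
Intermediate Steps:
$- 7 o{\left(-1,-3 \right)} h = - 7 \left(-1 - 3\right) \left(-7\right) = \left(-7\right) \left(-4\right) \left(-7\right) = 28 \left(-7\right) = -196$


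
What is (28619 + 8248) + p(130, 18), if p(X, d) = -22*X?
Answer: 34007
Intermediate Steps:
(28619 + 8248) + p(130, 18) = (28619 + 8248) - 22*130 = 36867 - 2860 = 34007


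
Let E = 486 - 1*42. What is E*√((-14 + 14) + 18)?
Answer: 1332*√2 ≈ 1883.7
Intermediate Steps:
E = 444 (E = 486 - 42 = 444)
E*√((-14 + 14) + 18) = 444*√((-14 + 14) + 18) = 444*√(0 + 18) = 444*√18 = 444*(3*√2) = 1332*√2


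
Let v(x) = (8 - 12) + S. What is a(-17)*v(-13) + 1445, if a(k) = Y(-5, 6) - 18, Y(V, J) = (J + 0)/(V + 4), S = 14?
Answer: 1205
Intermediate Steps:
v(x) = 10 (v(x) = (8 - 12) + 14 = -4 + 14 = 10)
Y(V, J) = J/(4 + V)
a(k) = -24 (a(k) = 6/(4 - 5) - 18 = 6/(-1) - 18 = 6*(-1) - 18 = -6 - 18 = -24)
a(-17)*v(-13) + 1445 = -24*10 + 1445 = -240 + 1445 = 1205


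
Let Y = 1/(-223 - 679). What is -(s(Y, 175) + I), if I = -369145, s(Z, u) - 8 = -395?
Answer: 369532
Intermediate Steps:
Y = -1/902 (Y = 1/(-902) = -1/902 ≈ -0.0011086)
s(Z, u) = -387 (s(Z, u) = 8 - 395 = -387)
-(s(Y, 175) + I) = -(-387 - 369145) = -1*(-369532) = 369532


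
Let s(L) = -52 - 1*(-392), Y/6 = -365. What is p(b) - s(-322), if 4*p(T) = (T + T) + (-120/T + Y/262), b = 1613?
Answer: 392509443/845212 ≈ 464.39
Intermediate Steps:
Y = -2190 (Y = 6*(-365) = -2190)
s(L) = 340 (s(L) = -52 + 392 = 340)
p(T) = -1095/524 + T/2 - 30/T (p(T) = ((T + T) + (-120/T - 2190/262))/4 = (2*T + (-120/T - 2190*1/262))/4 = (2*T + (-120/T - 1095/131))/4 = (2*T + (-1095/131 - 120/T))/4 = (-1095/131 - 120/T + 2*T)/4 = -1095/524 + T/2 - 30/T)
p(b) - s(-322) = (-1095/524 + (1/2)*1613 - 30/1613) - 1*340 = (-1095/524 + 1613/2 - 30*1/1613) - 340 = (-1095/524 + 1613/2 - 30/1613) - 340 = 679881523/845212 - 340 = 392509443/845212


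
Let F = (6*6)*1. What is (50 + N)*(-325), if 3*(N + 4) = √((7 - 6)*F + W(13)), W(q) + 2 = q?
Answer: -14950 - 325*√47/3 ≈ -15693.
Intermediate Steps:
F = 36 (F = 36*1 = 36)
W(q) = -2 + q
N = -4 + √47/3 (N = -4 + √((7 - 6)*36 + (-2 + 13))/3 = -4 + √(1*36 + 11)/3 = -4 + √(36 + 11)/3 = -4 + √47/3 ≈ -1.7148)
(50 + N)*(-325) = (50 + (-4 + √47/3))*(-325) = (46 + √47/3)*(-325) = -14950 - 325*√47/3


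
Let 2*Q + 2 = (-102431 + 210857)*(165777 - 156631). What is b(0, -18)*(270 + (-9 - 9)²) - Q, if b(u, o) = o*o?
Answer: -495639641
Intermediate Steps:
b(u, o) = o²
Q = 495832097 (Q = -1 + ((-102431 + 210857)*(165777 - 156631))/2 = -1 + (108426*9146)/2 = -1 + (½)*991664196 = -1 + 495832098 = 495832097)
b(0, -18)*(270 + (-9 - 9)²) - Q = (-18)²*(270 + (-9 - 9)²) - 1*495832097 = 324*(270 + (-18)²) - 495832097 = 324*(270 + 324) - 495832097 = 324*594 - 495832097 = 192456 - 495832097 = -495639641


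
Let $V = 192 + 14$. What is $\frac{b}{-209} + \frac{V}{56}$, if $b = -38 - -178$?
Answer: $\frac{17607}{5852} \approx 3.0087$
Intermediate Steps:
$b = 140$ ($b = -38 + 178 = 140$)
$V = 206$
$\frac{b}{-209} + \frac{V}{56} = \frac{140}{-209} + \frac{206}{56} = 140 \left(- \frac{1}{209}\right) + 206 \cdot \frac{1}{56} = - \frac{140}{209} + \frac{103}{28} = \frac{17607}{5852}$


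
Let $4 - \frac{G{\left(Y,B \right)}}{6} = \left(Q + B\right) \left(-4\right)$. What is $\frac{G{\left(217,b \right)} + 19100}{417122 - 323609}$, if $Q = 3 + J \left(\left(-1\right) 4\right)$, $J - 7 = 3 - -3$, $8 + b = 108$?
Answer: $\frac{20348}{93513} \approx 0.2176$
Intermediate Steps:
$b = 100$ ($b = -8 + 108 = 100$)
$J = 13$ ($J = 7 + \left(3 - -3\right) = 7 + \left(3 + 3\right) = 7 + 6 = 13$)
$Q = -49$ ($Q = 3 + 13 \left(\left(-1\right) 4\right) = 3 + 13 \left(-4\right) = 3 - 52 = -49$)
$G{\left(Y,B \right)} = -1152 + 24 B$ ($G{\left(Y,B \right)} = 24 - 6 \left(-49 + B\right) \left(-4\right) = 24 - 6 \left(196 - 4 B\right) = 24 + \left(-1176 + 24 B\right) = -1152 + 24 B$)
$\frac{G{\left(217,b \right)} + 19100}{417122 - 323609} = \frac{\left(-1152 + 24 \cdot 100\right) + 19100}{417122 - 323609} = \frac{\left(-1152 + 2400\right) + 19100}{93513} = \left(1248 + 19100\right) \frac{1}{93513} = 20348 \cdot \frac{1}{93513} = \frac{20348}{93513}$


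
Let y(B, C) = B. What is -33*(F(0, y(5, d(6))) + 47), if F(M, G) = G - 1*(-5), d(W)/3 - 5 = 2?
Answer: -1881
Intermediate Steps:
d(W) = 21 (d(W) = 15 + 3*2 = 15 + 6 = 21)
F(M, G) = 5 + G (F(M, G) = G + 5 = 5 + G)
-33*(F(0, y(5, d(6))) + 47) = -33*((5 + 5) + 47) = -33*(10 + 47) = -33*57 = -1881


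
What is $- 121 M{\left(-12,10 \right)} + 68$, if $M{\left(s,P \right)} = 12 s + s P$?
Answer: $32012$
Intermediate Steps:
$M{\left(s,P \right)} = 12 s + P s$
$- 121 M{\left(-12,10 \right)} + 68 = - 121 \left(- 12 \left(12 + 10\right)\right) + 68 = - 121 \left(\left(-12\right) 22\right) + 68 = \left(-121\right) \left(-264\right) + 68 = 31944 + 68 = 32012$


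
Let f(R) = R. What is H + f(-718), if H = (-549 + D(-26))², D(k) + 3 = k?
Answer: 333366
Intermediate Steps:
D(k) = -3 + k
H = 334084 (H = (-549 + (-3 - 26))² = (-549 - 29)² = (-578)² = 334084)
H + f(-718) = 334084 - 718 = 333366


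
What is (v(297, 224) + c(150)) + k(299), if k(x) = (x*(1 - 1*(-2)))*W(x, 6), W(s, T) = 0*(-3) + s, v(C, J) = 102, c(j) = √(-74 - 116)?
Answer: 268305 + I*√190 ≈ 2.6831e+5 + 13.784*I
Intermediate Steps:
c(j) = I*√190 (c(j) = √(-190) = I*√190)
W(s, T) = s (W(s, T) = 0 + s = s)
k(x) = 3*x² (k(x) = (x*(1 - 1*(-2)))*x = (x*(1 + 2))*x = (x*3)*x = (3*x)*x = 3*x²)
(v(297, 224) + c(150)) + k(299) = (102 + I*√190) + 3*299² = (102 + I*√190) + 3*89401 = (102 + I*√190) + 268203 = 268305 + I*√190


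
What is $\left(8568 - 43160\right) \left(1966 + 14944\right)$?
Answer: $-584950720$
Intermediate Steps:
$\left(8568 - 43160\right) \left(1966 + 14944\right) = \left(-34592\right) 16910 = -584950720$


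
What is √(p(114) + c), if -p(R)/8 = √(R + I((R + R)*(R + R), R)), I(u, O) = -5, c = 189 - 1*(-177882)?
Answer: √(178071 - 8*√109) ≈ 421.89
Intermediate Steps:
c = 178071 (c = 189 + 177882 = 178071)
p(R) = -8*√(-5 + R) (p(R) = -8*√(R - 5) = -8*√(-5 + R))
√(p(114) + c) = √(-8*√(-5 + 114) + 178071) = √(-8*√109 + 178071) = √(178071 - 8*√109)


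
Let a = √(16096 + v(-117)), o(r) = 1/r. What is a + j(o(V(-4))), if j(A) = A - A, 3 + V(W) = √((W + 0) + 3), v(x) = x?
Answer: 29*√19 ≈ 126.41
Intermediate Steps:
V(W) = -3 + √(3 + W) (V(W) = -3 + √((W + 0) + 3) = -3 + √(W + 3) = -3 + √(3 + W))
o(r) = 1/r
a = 29*√19 (a = √(16096 - 117) = √15979 = 29*√19 ≈ 126.41)
j(A) = 0
a + j(o(V(-4))) = 29*√19 + 0 = 29*√19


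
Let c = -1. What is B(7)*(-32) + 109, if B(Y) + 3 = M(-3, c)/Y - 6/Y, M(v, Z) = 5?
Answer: 1467/7 ≈ 209.57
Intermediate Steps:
B(Y) = -3 - 1/Y (B(Y) = -3 + (5/Y - 6/Y) = -3 - 1/Y)
B(7)*(-32) + 109 = (-3 - 1/7)*(-32) + 109 = -22/7*(-32) + 109 = 704/7 + 109 = 1467/7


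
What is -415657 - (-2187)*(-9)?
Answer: -435340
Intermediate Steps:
-415657 - (-2187)*(-9) = -415657 - 27*729 = -415657 - 19683 = -435340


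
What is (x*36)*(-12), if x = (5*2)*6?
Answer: -25920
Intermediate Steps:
x = 60 (x = 10*6 = 60)
(x*36)*(-12) = (60*36)*(-12) = 2160*(-12) = -25920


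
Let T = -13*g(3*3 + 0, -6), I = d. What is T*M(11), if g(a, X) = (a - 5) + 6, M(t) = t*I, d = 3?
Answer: -4290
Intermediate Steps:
I = 3
M(t) = 3*t (M(t) = t*3 = 3*t)
g(a, X) = 1 + a (g(a, X) = (-5 + a) + 6 = 1 + a)
T = -130 (T = -13*(1 + (3*3 + 0)) = -13*(1 + (9 + 0)) = -13*(1 + 9) = -13*10 = -130)
T*M(11) = -390*11 = -130*33 = -4290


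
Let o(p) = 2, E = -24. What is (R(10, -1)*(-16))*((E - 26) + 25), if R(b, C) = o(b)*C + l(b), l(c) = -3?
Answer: -2000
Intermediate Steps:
R(b, C) = -3 + 2*C (R(b, C) = 2*C - 3 = -3 + 2*C)
(R(10, -1)*(-16))*((E - 26) + 25) = ((-3 + 2*(-1))*(-16))*((-24 - 26) + 25) = ((-3 - 2)*(-16))*(-50 + 25) = -5*(-16)*(-25) = 80*(-25) = -2000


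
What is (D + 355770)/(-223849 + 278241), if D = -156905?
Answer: 198865/54392 ≈ 3.6561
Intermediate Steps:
(D + 355770)/(-223849 + 278241) = (-156905 + 355770)/(-223849 + 278241) = 198865/54392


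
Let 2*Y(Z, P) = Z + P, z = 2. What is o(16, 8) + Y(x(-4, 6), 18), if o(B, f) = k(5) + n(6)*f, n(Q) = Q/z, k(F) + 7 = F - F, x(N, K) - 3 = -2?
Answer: 53/2 ≈ 26.500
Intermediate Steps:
x(N, K) = 1 (x(N, K) = 3 - 2 = 1)
k(F) = -7 (k(F) = -7 + (F - F) = -7 + 0 = -7)
n(Q) = Q/2
o(B, f) = -7 + 3*f (o(B, f) = -7 + ((½)*6)*f = -7 + 3*f)
Y(Z, P) = P/2 + Z/2 (Y(Z, P) = (Z + P)/2 = (P + Z)/2 = P/2 + Z/2)
o(16, 8) + Y(x(-4, 6), 18) = (-7 + 3*8) + ((½)*18 + (½)*1) = (-7 + 24) + (9 + ½) = 17 + 19/2 = 53/2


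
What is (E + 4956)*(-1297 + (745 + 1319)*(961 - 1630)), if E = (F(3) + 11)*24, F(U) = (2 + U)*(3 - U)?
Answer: -7214629860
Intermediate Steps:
E = 264 (E = ((6 + 3 - 1*3²) + 11)*24 = ((6 + 3 - 1*9) + 11)*24 = ((6 + 3 - 9) + 11)*24 = (0 + 11)*24 = 11*24 = 264)
(E + 4956)*(-1297 + (745 + 1319)*(961 - 1630)) = (264 + 4956)*(-1297 + (745 + 1319)*(961 - 1630)) = 5220*(-1297 + 2064*(-669)) = 5220*(-1297 - 1380816) = 5220*(-1382113) = -7214629860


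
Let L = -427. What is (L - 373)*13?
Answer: -10400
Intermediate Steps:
(L - 373)*13 = (-427 - 373)*13 = -800*13 = -10400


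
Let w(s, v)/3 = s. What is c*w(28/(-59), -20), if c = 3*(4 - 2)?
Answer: -504/59 ≈ -8.5424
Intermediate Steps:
w(s, v) = 3*s
c = 6 (c = 3*2 = 6)
c*w(28/(-59), -20) = 6*(3*(28/(-59))) = 6*(3*(28*(-1/59))) = 6*(3*(-28/59)) = 6*(-84/59) = -504/59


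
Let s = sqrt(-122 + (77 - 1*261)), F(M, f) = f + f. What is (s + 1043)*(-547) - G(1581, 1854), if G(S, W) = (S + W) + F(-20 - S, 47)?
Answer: -574050 - 1641*I*sqrt(34) ≈ -5.7405e+5 - 9568.6*I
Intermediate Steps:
F(M, f) = 2*f
G(S, W) = 94 + S + W (G(S, W) = (S + W) + 2*47 = (S + W) + 94 = 94 + S + W)
s = 3*I*sqrt(34) (s = sqrt(-122 + (77 - 261)) = sqrt(-122 - 184) = sqrt(-306) = 3*I*sqrt(34) ≈ 17.493*I)
(s + 1043)*(-547) - G(1581, 1854) = (3*I*sqrt(34) + 1043)*(-547) - (94 + 1581 + 1854) = (1043 + 3*I*sqrt(34))*(-547) - 1*3529 = (-570521 - 1641*I*sqrt(34)) - 3529 = -574050 - 1641*I*sqrt(34)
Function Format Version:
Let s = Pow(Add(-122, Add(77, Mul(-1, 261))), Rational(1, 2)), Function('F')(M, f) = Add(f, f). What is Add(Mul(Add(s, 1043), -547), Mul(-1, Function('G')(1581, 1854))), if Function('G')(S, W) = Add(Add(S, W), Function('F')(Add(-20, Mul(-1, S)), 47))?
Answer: Add(-574050, Mul(-1641, I, Pow(34, Rational(1, 2)))) ≈ Add(-5.7405e+5, Mul(-9568.6, I))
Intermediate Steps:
Function('F')(M, f) = Mul(2, f)
Function('G')(S, W) = Add(94, S, W) (Function('G')(S, W) = Add(Add(S, W), Mul(2, 47)) = Add(Add(S, W), 94) = Add(94, S, W))
s = Mul(3, I, Pow(34, Rational(1, 2))) (s = Pow(Add(-122, Add(77, -261)), Rational(1, 2)) = Pow(Add(-122, -184), Rational(1, 2)) = Pow(-306, Rational(1, 2)) = Mul(3, I, Pow(34, Rational(1, 2))) ≈ Mul(17.493, I))
Add(Mul(Add(s, 1043), -547), Mul(-1, Function('G')(1581, 1854))) = Add(Mul(Add(Mul(3, I, Pow(34, Rational(1, 2))), 1043), -547), Mul(-1, Add(94, 1581, 1854))) = Add(Mul(Add(1043, Mul(3, I, Pow(34, Rational(1, 2)))), -547), Mul(-1, 3529)) = Add(Add(-570521, Mul(-1641, I, Pow(34, Rational(1, 2)))), -3529) = Add(-574050, Mul(-1641, I, Pow(34, Rational(1, 2))))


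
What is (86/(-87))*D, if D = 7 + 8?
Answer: -430/29 ≈ -14.828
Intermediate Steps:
D = 15
(86/(-87))*D = (86/(-87))*15 = (86*(-1/87))*15 = -86/87*15 = -430/29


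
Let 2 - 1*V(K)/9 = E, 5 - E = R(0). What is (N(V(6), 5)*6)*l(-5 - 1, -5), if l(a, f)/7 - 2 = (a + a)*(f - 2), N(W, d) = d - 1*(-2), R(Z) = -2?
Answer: 25284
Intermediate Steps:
E = 7 (E = 5 - 1*(-2) = 5 + 2 = 7)
V(K) = -45 (V(K) = 18 - 9*7 = 18 - 63 = -45)
N(W, d) = 2 + d (N(W, d) = d + 2 = 2 + d)
l(a, f) = 14 + 14*a*(-2 + f) (l(a, f) = 14 + 7*((a + a)*(f - 2)) = 14 + 7*((2*a)*(-2 + f)) = 14 + 7*(2*a*(-2 + f)) = 14 + 14*a*(-2 + f))
(N(V(6), 5)*6)*l(-5 - 1, -5) = ((2 + 5)*6)*(14 - 28*(-5 - 1) + 14*(-5 - 1)*(-5)) = (7*6)*(14 - 28*(-6) + 14*(-6)*(-5)) = 42*(14 + 168 + 420) = 42*602 = 25284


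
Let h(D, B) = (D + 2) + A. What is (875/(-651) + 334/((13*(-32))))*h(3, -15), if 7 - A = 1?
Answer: -456841/19344 ≈ -23.617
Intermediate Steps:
A = 6 (A = 7 - 1*1 = 7 - 1 = 6)
h(D, B) = 8 + D (h(D, B) = (D + 2) + 6 = (2 + D) + 6 = 8 + D)
(875/(-651) + 334/((13*(-32))))*h(3, -15) = (875/(-651) + 334/((13*(-32))))*(8 + 3) = (875*(-1/651) + 334/(-416))*11 = (-125/93 + 334*(-1/416))*11 = (-125/93 - 167/208)*11 = -41531/19344*11 = -456841/19344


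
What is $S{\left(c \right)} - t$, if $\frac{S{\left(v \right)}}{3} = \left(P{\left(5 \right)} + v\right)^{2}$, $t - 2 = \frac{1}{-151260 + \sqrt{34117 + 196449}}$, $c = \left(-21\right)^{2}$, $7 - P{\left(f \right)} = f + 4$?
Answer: $\frac{6613975971142867}{11439678517} + \frac{\sqrt{230566}}{22879357034} \approx 5.7816 \cdot 10^{5}$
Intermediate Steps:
$P{\left(f \right)} = 3 - f$ ($P{\left(f \right)} = 7 - \left(f + 4\right) = 7 - \left(4 + f\right) = 3 - f$)
$c = 441$
$t = 2 + \frac{1}{-151260 + \sqrt{230566}}$ ($t = 2 + \frac{1}{-151260 + \sqrt{34117 + 196449}} = 2 + \frac{1}{-151260 + \sqrt{230566}} \approx 2.0$)
$S{\left(v \right)} = 3 \left(-2 + v\right)^{2}$ ($S{\left(v \right)} = 3 \left(\left(3 - 5\right) + v\right)^{2} = 3 \left(-2 + v\right)^{2}$)
$S{\left(c \right)} - t = 3 \left(-2 + 441\right)^{2} - \left(\frac{22879281404}{11439678517} - \frac{\sqrt{230566}}{22879357034}\right) = 3 \cdot 439^{2} - \left(\frac{22879281404}{11439678517} - \frac{\sqrt{230566}}{22879357034}\right) = 3 \cdot 192721 - \left(\frac{22879281404}{11439678517} - \frac{\sqrt{230566}}{22879357034}\right) = 578163 - \left(\frac{22879281404}{11439678517} - \frac{\sqrt{230566}}{22879357034}\right) = \frac{6613975971142867}{11439678517} + \frac{\sqrt{230566}}{22879357034}$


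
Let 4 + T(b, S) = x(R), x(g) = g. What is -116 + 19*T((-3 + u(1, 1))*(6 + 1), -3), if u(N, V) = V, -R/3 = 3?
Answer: -363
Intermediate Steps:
R = -9 (R = -3*3 = -9)
T(b, S) = -13 (T(b, S) = -4 - 9 = -13)
-116 + 19*T((-3 + u(1, 1))*(6 + 1), -3) = -116 + 19*(-13) = -116 - 247 = -363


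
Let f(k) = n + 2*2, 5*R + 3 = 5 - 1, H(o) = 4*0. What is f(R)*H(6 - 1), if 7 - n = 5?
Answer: 0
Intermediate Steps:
n = 2 (n = 7 - 1*5 = 7 - 5 = 2)
H(o) = 0
R = ⅕ (R = -⅗ + (5 - 1)/5 = -⅗ + (⅕)*4 = -⅗ + ⅘ = ⅕ ≈ 0.20000)
f(k) = 6 (f(k) = 2 + 2*2 = 2 + 4 = 6)
f(R)*H(6 - 1) = 6*0 = 0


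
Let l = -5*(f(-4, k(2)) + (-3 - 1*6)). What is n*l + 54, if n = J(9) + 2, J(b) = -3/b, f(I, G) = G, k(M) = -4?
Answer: 487/3 ≈ 162.33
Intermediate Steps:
l = 65 (l = -5*(-4 + (-3 - 1*6)) = -5*(-4 + (-3 - 6)) = -5*(-4 - 9) = -5*(-13) = 65)
n = 5/3 (n = -3/9 + 2 = -3*⅑ + 2 = -⅓ + 2 = 5/3 ≈ 1.6667)
n*l + 54 = (5/3)*65 + 54 = 325/3 + 54 = 487/3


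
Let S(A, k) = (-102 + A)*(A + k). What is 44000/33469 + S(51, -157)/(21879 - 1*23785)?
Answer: -48534707/31895957 ≈ -1.5217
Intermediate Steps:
44000/33469 + S(51, -157)/(21879 - 1*23785) = 44000/33469 + (51**2 - 102*51 - 102*(-157) + 51*(-157))/(21879 - 1*23785) = 44000*(1/33469) + (2601 - 5202 + 16014 - 8007)/(21879 - 23785) = 44000/33469 + 5406/(-1906) = 44000/33469 + 5406*(-1/1906) = 44000/33469 - 2703/953 = -48534707/31895957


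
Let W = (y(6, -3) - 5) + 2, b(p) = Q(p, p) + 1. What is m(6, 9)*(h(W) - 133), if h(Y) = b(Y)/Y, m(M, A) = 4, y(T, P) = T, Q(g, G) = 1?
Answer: -1588/3 ≈ -529.33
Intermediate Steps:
b(p) = 2 (b(p) = 1 + 1 = 2)
W = 3 (W = (6 - 5) + 2 = 1 + 2 = 3)
h(Y) = 2/Y
m(6, 9)*(h(W) - 133) = 4*(2/3 - 133) = 4*(-397/3) = -1588/3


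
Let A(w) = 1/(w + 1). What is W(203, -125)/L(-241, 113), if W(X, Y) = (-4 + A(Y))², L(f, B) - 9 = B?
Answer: 247009/1875872 ≈ 0.13168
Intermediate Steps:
A(w) = 1/(1 + w)
L(f, B) = 9 + B
W(X, Y) = (-4 + 1/(1 + Y))²
W(203, -125)/L(-241, 113) = ((3 + 4*(-125))²/(1 - 125)²)/(9 + 113) = ((3 - 500)²/(-124)²)/122 = ((1/15376)*(-497)²)*(1/122) = ((1/15376)*247009)*(1/122) = (247009/15376)*(1/122) = 247009/1875872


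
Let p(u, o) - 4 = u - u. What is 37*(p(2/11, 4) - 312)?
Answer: -11396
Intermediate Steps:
p(u, o) = 4 (p(u, o) = 4 + (u - u) = 4 + 0 = 4)
37*(p(2/11, 4) - 312) = 37*(4 - 312) = 37*(-308) = -11396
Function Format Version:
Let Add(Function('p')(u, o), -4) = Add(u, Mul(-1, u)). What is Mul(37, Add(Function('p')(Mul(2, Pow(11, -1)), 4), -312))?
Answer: -11396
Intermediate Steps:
Function('p')(u, o) = 4 (Function('p')(u, o) = Add(4, Add(u, Mul(-1, u))) = Add(4, 0) = 4)
Mul(37, Add(Function('p')(Mul(2, Pow(11, -1)), 4), -312)) = Mul(37, Add(4, -312)) = Mul(37, -308) = -11396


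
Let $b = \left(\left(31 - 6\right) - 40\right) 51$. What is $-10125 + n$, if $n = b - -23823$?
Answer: $12933$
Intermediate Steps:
$b = -765$ ($b = \left(\left(31 - 6\right) - 40\right) 51 = \left(25 - 40\right) 51 = \left(-15\right) 51 = -765$)
$n = 23058$ ($n = -765 - -23823 = -765 + 23823 = 23058$)
$-10125 + n = -10125 + 23058 = 12933$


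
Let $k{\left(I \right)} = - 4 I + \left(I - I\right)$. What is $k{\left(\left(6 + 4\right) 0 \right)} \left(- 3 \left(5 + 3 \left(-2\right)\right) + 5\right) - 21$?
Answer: $-21$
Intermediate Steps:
$k{\left(I \right)} = - 4 I$ ($k{\left(I \right)} = - 4 I + 0 = - 4 I$)
$k{\left(\left(6 + 4\right) 0 \right)} \left(- 3 \left(5 + 3 \left(-2\right)\right) + 5\right) - 21 = - 4 \left(6 + 4\right) 0 \left(- 3 \left(5 + 3 \left(-2\right)\right) + 5\right) - 21 = - 4 \cdot 10 \cdot 0 \left(- 3 \left(5 - 6\right) + 5\right) - 21 = \left(-4\right) 0 \left(\left(-3\right) \left(-1\right) + 5\right) - 21 = 0 \left(3 + 5\right) - 21 = 0 \cdot 8 - 21 = 0 - 21 = -21$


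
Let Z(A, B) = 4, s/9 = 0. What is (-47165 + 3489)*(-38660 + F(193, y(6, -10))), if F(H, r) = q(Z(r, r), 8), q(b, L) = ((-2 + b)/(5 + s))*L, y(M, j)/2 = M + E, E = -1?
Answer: 8441871984/5 ≈ 1.6884e+9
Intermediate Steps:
s = 0 (s = 9*0 = 0)
y(M, j) = -2 + 2*M (y(M, j) = 2*(M - 1) = 2*(-1 + M) = -2 + 2*M)
q(b, L) = L*(-⅖ + b/5) (q(b, L) = ((-2 + b)/(5 + 0))*L = ((-2 + b)/5)*L = ((-2 + b)*(⅕))*L = (-⅖ + b/5)*L = L*(-⅖ + b/5))
F(H, r) = 16/5 (F(H, r) = (⅕)*8*(-2 + 4) = (⅕)*8*2 = 16/5)
(-47165 + 3489)*(-38660 + F(193, y(6, -10))) = (-47165 + 3489)*(-38660 + 16/5) = -43676*(-193284/5) = 8441871984/5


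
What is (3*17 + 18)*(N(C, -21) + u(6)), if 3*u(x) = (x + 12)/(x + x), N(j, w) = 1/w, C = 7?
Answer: 437/14 ≈ 31.214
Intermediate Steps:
u(x) = (12 + x)/(6*x) (u(x) = ((x + 12)/(x + x))/3 = ((12 + x)/((2*x)))/3 = ((12 + x)*(1/(2*x)))/3 = ((12 + x)/(2*x))/3 = (12 + x)/(6*x))
(3*17 + 18)*(N(C, -21) + u(6)) = (3*17 + 18)*(1/(-21) + (1/6)*(12 + 6)/6) = (51 + 18)*(-1/21 + (1/6)*(1/6)*18) = 69*(-1/21 + 1/2) = 69*(19/42) = 437/14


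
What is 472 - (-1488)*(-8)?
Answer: -11432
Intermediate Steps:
472 - (-1488)*(-8) = 472 - 496*24 = 472 - 11904 = -11432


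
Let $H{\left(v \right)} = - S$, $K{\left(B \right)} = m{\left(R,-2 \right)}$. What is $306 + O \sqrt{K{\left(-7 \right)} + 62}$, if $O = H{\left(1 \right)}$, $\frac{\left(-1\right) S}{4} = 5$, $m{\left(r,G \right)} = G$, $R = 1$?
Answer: $306 + 40 \sqrt{15} \approx 460.92$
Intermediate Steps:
$S = -20$ ($S = \left(-4\right) 5 = -20$)
$K{\left(B \right)} = -2$
$H{\left(v \right)} = 20$ ($H{\left(v \right)} = \left(-1\right) \left(-20\right) = 20$)
$O = 20$
$306 + O \sqrt{K{\left(-7 \right)} + 62} = 306 + 20 \sqrt{-2 + 62} = 306 + 20 \sqrt{60} = 306 + 20 \cdot 2 \sqrt{15} = 306 + 40 \sqrt{15}$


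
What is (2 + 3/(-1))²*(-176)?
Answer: -176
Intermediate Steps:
(2 + 3/(-1))²*(-176) = (2 + 3*(-1))²*(-176) = (2 - 3)²*(-176) = (-1)²*(-176) = 1*(-176) = -176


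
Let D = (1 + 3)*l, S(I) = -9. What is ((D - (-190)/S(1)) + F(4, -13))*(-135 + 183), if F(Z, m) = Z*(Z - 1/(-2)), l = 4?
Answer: 1856/3 ≈ 618.67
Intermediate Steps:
F(Z, m) = Z*(½ + Z) (F(Z, m) = Z*(Z - 1*(-½)) = Z*(Z + ½) = Z*(½ + Z))
D = 16 (D = (1 + 3)*4 = 4*4 = 16)
((D - (-190)/S(1)) + F(4, -13))*(-135 + 183) = ((16 - (-190)/(-9)) + 4*(½ + 4))*(-135 + 183) = ((16 - (-190)*(-1)/9) + 4*(9/2))*48 = ((16 - 1*190/9) + 18)*48 = ((16 - 190/9) + 18)*48 = (-46/9 + 18)*48 = (116/9)*48 = 1856/3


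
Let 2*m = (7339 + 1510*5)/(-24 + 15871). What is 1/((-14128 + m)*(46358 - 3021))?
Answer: -31694/19404485975791 ≈ -1.6333e-9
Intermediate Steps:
m = 14889/31694 (m = ((7339 + 1510*5)/(-24 + 15871))/2 = ((7339 + 7550)/15847)/2 = (14889*(1/15847))/2 = (½)*(14889/15847) = 14889/31694 ≈ 0.46977)
1/((-14128 + m)*(46358 - 3021)) = 1/((-14128 + 14889/31694)*(46358 - 3021)) = 1/(-447757943/31694*43337) = 1/(-19404485975791/31694) = -31694/19404485975791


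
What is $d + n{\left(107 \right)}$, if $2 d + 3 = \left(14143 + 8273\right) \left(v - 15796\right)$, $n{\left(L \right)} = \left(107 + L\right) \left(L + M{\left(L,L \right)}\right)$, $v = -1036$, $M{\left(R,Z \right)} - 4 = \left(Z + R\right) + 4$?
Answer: $- \frac{377165303}{2} \approx -1.8858 \cdot 10^{8}$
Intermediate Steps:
$M{\left(R,Z \right)} = 8 + R + Z$ ($M{\left(R,Z \right)} = 4 + \left(\left(Z + R\right) + 4\right) = 4 + \left(\left(R + Z\right) + 4\right) = 4 + \left(4 + R + Z\right) = 8 + R + Z$)
$n{\left(L \right)} = \left(8 + 3 L\right) \left(107 + L\right)$ ($n{\left(L \right)} = \left(107 + L\right) \left(L + \left(8 + L + L\right)\right) = \left(107 + L\right) \left(L + \left(8 + 2 L\right)\right) = \left(107 + L\right) \left(8 + 3 L\right) = \left(8 + 3 L\right) \left(107 + L\right)$)
$d = - \frac{377306115}{2}$ ($d = - \frac{3}{2} + \frac{\left(14143 + 8273\right) \left(-1036 - 15796\right)}{2} = - \frac{3}{2} + \frac{22416 \left(-16832\right)}{2} = - \frac{3}{2} + \frac{1}{2} \left(-377306112\right) = - \frac{3}{2} - 188653056 = - \frac{377306115}{2} \approx -1.8865 \cdot 10^{8}$)
$d + n{\left(107 \right)} = - \frac{377306115}{2} + \left(856 + 3 \cdot 107^{2} + 329 \cdot 107\right) = - \frac{377306115}{2} + \left(856 + 3 \cdot 11449 + 35203\right) = - \frac{377306115}{2} + \left(856 + 34347 + 35203\right) = - \frac{377306115}{2} + 70406 = - \frac{377165303}{2}$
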